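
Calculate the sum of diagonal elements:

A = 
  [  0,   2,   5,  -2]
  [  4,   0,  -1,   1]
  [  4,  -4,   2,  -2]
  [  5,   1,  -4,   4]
6

tr(A) = 0 + 0 + 2 + 4 = 6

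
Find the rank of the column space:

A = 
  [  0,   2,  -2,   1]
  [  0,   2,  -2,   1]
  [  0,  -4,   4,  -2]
Row reduce:
R2 → R2 - (1)·R1
R3 → R3 + (2)·R1
REF = 
  [  0,   2,  -2,   1]
  [  0,   0,   0,   0]
  [  0,   0,   0,   0]
Pivot columns: 2 → 1 pivot.
dim(Col(A)) = number of pivot columns = 1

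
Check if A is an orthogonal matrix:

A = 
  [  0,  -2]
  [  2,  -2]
No

AᵀA = 
  [  4,  -4]
  [ -4,   8]
≠ I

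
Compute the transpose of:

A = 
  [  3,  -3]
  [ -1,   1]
Aᵀ = 
  [  3,  -1]
  [ -3,   1]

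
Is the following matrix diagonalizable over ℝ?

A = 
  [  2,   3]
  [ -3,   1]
No

tr(A) = 3, det(A) = 11
Characteristic polynomial: λ² - tr(A)λ + det(A) = λ² - 3λ + 11
λ² - 3λ + 11 = 0  ⇒  λ = (3 ± √((-3)² - 4·(11)))/2 = (3 ± √(-35))/2
  = (3 + i√35)/2,  (3 - i√35)/2
Eigenvalues: (3 + i√35)/2, (3 - i√35)/2  (≈ 1.5 + 2.958i, 1.5 - 2.958i)
Has complex eigenvalues (not diagonalizable over ℝ).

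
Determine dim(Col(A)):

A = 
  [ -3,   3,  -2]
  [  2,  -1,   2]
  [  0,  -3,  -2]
Row reduce:
R2 → R2 + (2/3)·R1
R3 → R3 + (3)·R2
REF = 
  [ -3,   3,  -2]
  [  0,   1, 2/3]
  [  0,   0,   0]
Pivot columns: 1, 2 → 2 pivots.
dim(Col(A)) = number of pivot columns = 2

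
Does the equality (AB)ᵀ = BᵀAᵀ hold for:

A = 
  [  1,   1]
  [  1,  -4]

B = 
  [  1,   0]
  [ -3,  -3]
Yes

(AB)ᵀ = 
  [ -2,  13]
  [ -3,  12]

BᵀAᵀ = 
  [ -2,  13]
  [ -3,  12]

Both sides are equal — this is the standard identity (AB)ᵀ = BᵀAᵀ, which holds for all A, B.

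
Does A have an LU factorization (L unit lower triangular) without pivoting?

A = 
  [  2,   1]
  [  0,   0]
Yes.
A[1,1] = 2 ≠ 0, so Gaussian elimination proceeds without a row swap: multiplier ℓ₂₁ = (0)/(2) = 0, and U[2,2] = 0 - (0)(1) = 0.
L = 
  [  1,   0]
  [  0,   1]
U = 
  [  2,   1]
  [  0,   0]
Check row 2 of LU: [(0)(2), (0)(1) + 0] = [0, 0] = row 2 of A ✓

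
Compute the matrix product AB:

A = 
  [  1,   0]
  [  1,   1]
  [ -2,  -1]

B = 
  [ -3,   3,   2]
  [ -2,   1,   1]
AB = 
  [ -3,   3,   2]
  [ -5,   4,   3]
  [  8,  -7,  -5]

A is 3×2 and B is 2×3, so AB is 3×3. Each entry is (row of A)·(column of B):
AB[1,1] = (1)(-3) + (0)(-2) = -3
AB[1,2] = (1)(3) + (0)(1) = 3
AB[1,3] = (1)(2) + (0)(1) = 2
AB[2,1] = (1)(-3) + (1)(-2) = -5
AB[2,2] = (1)(3) + (1)(1) = 4
AB[2,3] = (1)(2) + (1)(1) = 3
AB[3,1] = (-2)(-3) + (-1)(-2) = 8
AB[3,2] = (-2)(3) + (-1)(1) = -7
AB[3,3] = (-2)(2) + (-1)(1) = -5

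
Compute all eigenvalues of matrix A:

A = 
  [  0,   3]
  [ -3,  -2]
tr(A) = -2, det(A) = 9
Characteristic polynomial: λ² - tr(A)λ + det(A) = λ² + 2λ + 9
λ² + 2λ + 9 = 0  ⇒  λ = (-2 ± √((2)² - 4·(9)))/2 = (-2 ± √(-32))/2
  = -1 + 2i√2,  -1 - 2i√2

λ = -1 + 2i√2, -1 - 2i√2  (≈ -1 + 2.828i, -1 - 2.828i)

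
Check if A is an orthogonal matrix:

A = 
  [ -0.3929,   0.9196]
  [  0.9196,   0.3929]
Yes

AᵀA = 
  [  1,   0]
  [  0,   1]
≈ I (equal to I up to the 4-dp rounding of the entries)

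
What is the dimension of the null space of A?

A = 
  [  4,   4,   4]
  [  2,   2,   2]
nullity(A) = 2

Row reduce:
R2 → R2 - (1/2)·R1
REF = 
  [  4,   4,   4]
  [  0,   0,   0]
Pivot columns: 1 → 1 pivot.
rank(A) = 1, so nullity(A) = 3 - 1 = 2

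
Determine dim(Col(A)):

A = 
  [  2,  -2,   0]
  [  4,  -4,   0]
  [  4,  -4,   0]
Row reduce:
R2 → R2 - (2)·R1
R3 → R3 - (2)·R1
REF = 
  [  2,  -2,   0]
  [  0,   0,   0]
  [  0,   0,   0]
Pivot columns: 1 → 1 pivot.
dim(Col(A)) = number of pivot columns = 1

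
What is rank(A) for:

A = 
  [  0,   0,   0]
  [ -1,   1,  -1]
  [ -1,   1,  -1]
rank(A) = 1

Row reduce:
Swap R1 ↔ R2
R3 → R3 - (1)·R1
REF = 
  [ -1,   1,  -1]
  [  0,   0,   0]
  [  0,   0,   0]
Pivot columns: 1 → 1 pivot.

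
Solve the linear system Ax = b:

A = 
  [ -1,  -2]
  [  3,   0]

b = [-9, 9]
Row reduce the augmented matrix [A|b]:
R2 → R2 + (3)·R1
REF = 
  [ -1,  -2,  -9]
  [  0,  -6, -18]

Back-substitution:
x₂ = (-18) / (-6) = 3
x₁ = (-9 - (-2)(3)) / (-1) = 3

x = [3, 3]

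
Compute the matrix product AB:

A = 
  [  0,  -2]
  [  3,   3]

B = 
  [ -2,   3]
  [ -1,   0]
AB = 
  [  2,   0]
  [ -9,   9]

A is 2×2 and B is 2×2, so AB is 2×2. Each entry is (row of A)·(column of B):
AB[1,1] = (0)(-2) + (-2)(-1) = 2
AB[1,2] = (0)(3) + (-2)(0) = 0
AB[2,1] = (3)(-2) + (3)(-1) = -9
AB[2,2] = (3)(3) + (3)(0) = 9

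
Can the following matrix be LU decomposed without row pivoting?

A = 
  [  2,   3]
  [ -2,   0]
Yes.
A[1,1] = 2 ≠ 0, so Gaussian elimination proceeds without a row swap: multiplier ℓ₂₁ = (-2)/(2) = -1, and U[2,2] = 0 - (-1)(3) = 3.
L = 
  [  1,   0]
  [ -1,   1]
U = 
  [  2,   3]
  [  0,   3]
Check row 2 of LU: [(-1)(2), (-1)(3) + 3] = [-2, 0] = row 2 of A ✓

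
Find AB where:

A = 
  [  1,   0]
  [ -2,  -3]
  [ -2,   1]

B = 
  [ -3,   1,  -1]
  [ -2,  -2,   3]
A is 3×2 and B is 2×3, so AB is 3×3. Each entry is (row of A)·(column of B):
AB[1,1] = (1)(-3) + (0)(-2) = -3
AB[1,2] = (1)(1) + (0)(-2) = 1
AB[1,3] = (1)(-1) + (0)(3) = -1
AB[2,1] = (-2)(-3) + (-3)(-2) = 12
AB[2,2] = (-2)(1) + (-3)(-2) = 4
AB[2,3] = (-2)(-1) + (-3)(3) = -7
AB[3,1] = (-2)(-3) + (1)(-2) = 4
AB[3,2] = (-2)(1) + (1)(-2) = -4
AB[3,3] = (-2)(-1) + (1)(3) = 5

AB = 
  [ -3,   1,  -1]
  [ 12,   4,  -7]
  [  4,  -4,   5]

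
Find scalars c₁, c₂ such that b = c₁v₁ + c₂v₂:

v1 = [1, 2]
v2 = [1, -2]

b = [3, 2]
c1 = 2, c2 = 1

b = 2·v1 + 1·v2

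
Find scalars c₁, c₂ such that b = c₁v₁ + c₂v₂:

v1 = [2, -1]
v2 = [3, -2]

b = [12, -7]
c1 = 3, c2 = 2

b = 3·v1 + 2·v2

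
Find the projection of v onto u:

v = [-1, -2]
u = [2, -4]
v·u = (-1)(2) + (-2)(-4) = 6
u·u = (2)² + (-4)² = 20
proj_u(v) = (v·u / u·u) × u = (6/20) × u = (3/10) × u

proj_u(v) = [3/5, -6/5]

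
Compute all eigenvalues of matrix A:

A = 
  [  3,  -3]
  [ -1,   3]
λ = 3 + √3, 3 - √3  (≈ 4.732, 1.268)

tr(A) = 6, det(A) = 6
Characteristic polynomial: λ² - tr(A)λ + det(A) = λ² - 6λ + 6
λ² - 6λ + 6 = 0  ⇒  λ = (6 ± √((-6)² - 4·(6)))/2 = (6 ± √(12))/2
  = 3 + √3,  3 - √3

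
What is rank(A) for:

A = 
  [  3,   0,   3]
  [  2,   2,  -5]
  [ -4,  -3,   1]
rank(A) = 3

Row reduce:
R2 → R2 - (2/3)·R1
R3 → R3 + (4/3)·R1
R3 → R3 + (3/2)·R2
REF = 
  [    3,     0,     3]
  [    0,     2,    -7]
  [    0,     0, -11/2]
Pivot columns: 1, 2, 3 → 3 pivots.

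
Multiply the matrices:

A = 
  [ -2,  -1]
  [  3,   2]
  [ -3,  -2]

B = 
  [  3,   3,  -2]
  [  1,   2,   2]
A is 3×2 and B is 2×3, so AB is 3×3. Each entry is (row of A)·(column of B):
AB[1,1] = (-2)(3) + (-1)(1) = -7
AB[1,2] = (-2)(3) + (-1)(2) = -8
AB[1,3] = (-2)(-2) + (-1)(2) = 2
AB[2,1] = (3)(3) + (2)(1) = 11
AB[2,2] = (3)(3) + (2)(2) = 13
AB[2,3] = (3)(-2) + (2)(2) = -2
AB[3,1] = (-3)(3) + (-2)(1) = -11
AB[3,2] = (-3)(3) + (-2)(2) = -13
AB[3,3] = (-3)(-2) + (-2)(2) = 2

AB = 
  [ -7,  -8,   2]
  [ 11,  13,  -2]
  [-11, -13,   2]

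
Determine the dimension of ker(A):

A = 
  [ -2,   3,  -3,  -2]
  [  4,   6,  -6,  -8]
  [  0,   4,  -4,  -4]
nullity(A) = 2

Row reduce:
R2 → R2 + (2)·R1
R3 → R3 - (1/3)·R2
REF = 
  [ -2,   3,  -3,  -2]
  [  0,  12, -12, -12]
  [  0,   0,   0,   0]
Pivot columns: 1, 2 → 2 pivots.
rank(A) = 2, so nullity(A) = 4 - 2 = 2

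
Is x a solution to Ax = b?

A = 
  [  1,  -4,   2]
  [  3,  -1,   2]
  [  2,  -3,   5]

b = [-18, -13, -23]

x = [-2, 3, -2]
Yes

Ax = [-18, -13, -23] = b ✓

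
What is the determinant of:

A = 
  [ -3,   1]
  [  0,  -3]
9

For a 2×2 matrix, det = ad - bc = (-3)(-3) - (1)(0) = 9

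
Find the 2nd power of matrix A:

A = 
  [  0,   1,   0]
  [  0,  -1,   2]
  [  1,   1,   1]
A² = A·A:
A²[1,1] = (0)(0) + (1)(0) + (0)(1) = 0
A²[1,2] = (0)(1) + (1)(-1) + (0)(1) = -1
A²[1,3] = (0)(0) + (1)(2) + (0)(1) = 2
A²[2,1] = (0)(0) + (-1)(0) + (2)(1) = 2
A²[2,2] = (0)(1) + (-1)(-1) + (2)(1) = 3
A²[2,3] = (0)(0) + (-1)(2) + (2)(1) = 0
A²[3,1] = (1)(0) + (1)(0) + (1)(1) = 1
A²[3,2] = (1)(1) + (1)(-1) + (1)(1) = 1
A²[3,3] = (1)(0) + (1)(2) + (1)(1) = 3
A² = 
  [  0,  -1,   2]
  [  2,   3,   0]
  [  1,   1,   3]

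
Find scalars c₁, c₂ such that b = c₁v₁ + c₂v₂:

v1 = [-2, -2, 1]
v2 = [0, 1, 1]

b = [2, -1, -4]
c1 = -1, c2 = -3

b = -1·v1 + -3·v2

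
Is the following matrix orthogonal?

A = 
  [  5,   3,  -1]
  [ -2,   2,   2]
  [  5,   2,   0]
No

AᵀA = 
  [ 54,  21,  -9]
  [ 21,  17,   1]
  [ -9,   1,   5]
≠ I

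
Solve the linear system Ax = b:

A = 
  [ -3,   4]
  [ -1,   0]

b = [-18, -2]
Row reduce the augmented matrix [A|b]:
R2 → R2 - (1/3)·R1
REF = 
  [  -3,    4,  -18]
  [   0, -4/3,    4]

Back-substitution:
x₂ = 4 / (-4/3) = -3
x₁ = (-18 - (4)(-3)) / (-3) = 2

x = [2, -3]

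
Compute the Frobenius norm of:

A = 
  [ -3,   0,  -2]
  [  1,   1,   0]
||A||_F = 3.873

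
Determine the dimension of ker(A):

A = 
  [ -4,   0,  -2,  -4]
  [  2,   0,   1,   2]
nullity(A) = 3

Row reduce:
R2 → R2 + (1/2)·R1
REF = 
  [ -4,   0,  -2,  -4]
  [  0,   0,   0,   0]
Pivot columns: 1 → 1 pivot.
rank(A) = 1, so nullity(A) = 4 - 1 = 3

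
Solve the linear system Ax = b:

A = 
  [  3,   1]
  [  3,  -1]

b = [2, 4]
Row reduce the augmented matrix [A|b]:
R2 → R2 - (1)·R1
REF = 
  [  3,   1,   2]
  [  0,  -2,   2]

Back-substitution:
x₂ = 2 / (-2) = -1
x₁ = (2 - (1)(-1)) / 3 = 1

x = [1, -1]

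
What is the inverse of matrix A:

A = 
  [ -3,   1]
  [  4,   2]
det(A) = (-3)(2) - (1)(4) = -10
For a 2×2 matrix, A⁻¹ = (1/det(A)) · [[d, -b], [-c, a]]
    = (-1/10) · [[2, -1], [-4, -3]]

A⁻¹ = 
  [-1/5, 1/10]
  [ 2/5, 3/10]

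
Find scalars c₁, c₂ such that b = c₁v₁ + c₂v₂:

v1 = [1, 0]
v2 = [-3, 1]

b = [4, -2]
c1 = -2, c2 = -2

b = -2·v1 + -2·v2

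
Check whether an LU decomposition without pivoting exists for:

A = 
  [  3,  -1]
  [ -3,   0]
Yes.
A[1,1] = 3 ≠ 0, so Gaussian elimination proceeds without a row swap: multiplier ℓ₂₁ = (-3)/(3) = -1, and U[2,2] = 0 - (-1)(-1) = -1.
L = 
  [  1,   0]
  [ -1,   1]
U = 
  [  3,  -1]
  [  0,  -1]
Check row 2 of LU: [(-1)(3), (-1)(-1) + (-1)] = [-3, 0] = row 2 of A ✓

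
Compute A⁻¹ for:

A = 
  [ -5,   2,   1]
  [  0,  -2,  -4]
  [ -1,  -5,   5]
det(A) = (-5)·((-2)(5) - (-4)(-5)) - (2)·((0)(5) - (-4)(-1)) + (1)·((0)(-5) - (-2)(-1))
  = (-5)(-30) - (2)(-4) + (1)(-2)
  = 156
det(A) = 156 ≠ 0, so A is invertible.

Cofactors Cᵢⱼ = (-1)ⁱ⁺ʲ·Mᵢⱼ:
C = 
  [-30,   4,  -2]
  [-15, -24, -27]
  [ -6, -20,  10]

adj(A) = Cᵀ:
adj(A) = 
  [-30, -15,  -6]
  [  4, -24, -20]
  [ -2, -27,  10]

A⁻¹ = (1/156) · adj(A):
A⁻¹ = 
  [-5/26, -5/52, -1/26]
  [ 1/39, -2/13, -5/39]
  [-1/78, -9/52,  5/78]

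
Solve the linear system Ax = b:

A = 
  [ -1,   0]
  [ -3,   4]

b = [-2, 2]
x = [2, 2]

Row reduce the augmented matrix [A|b]:
R2 → R2 - (3)·R1
REF = 
  [ -1,   0,  -2]
  [  0,   4,   8]

Back-substitution:
x₂ = 8 / 4 = 2
x₁ = (-2 - (0)(2)) / (-1) = 2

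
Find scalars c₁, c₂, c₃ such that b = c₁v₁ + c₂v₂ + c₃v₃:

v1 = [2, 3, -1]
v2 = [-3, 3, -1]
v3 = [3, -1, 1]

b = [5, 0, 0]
c1 = 1, c2 = -1, c3 = 0

b = 1·v1 + -1·v2 + 0·v3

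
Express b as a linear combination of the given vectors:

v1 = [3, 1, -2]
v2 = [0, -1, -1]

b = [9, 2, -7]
c1 = 3, c2 = 1

b = 3·v1 + 1·v2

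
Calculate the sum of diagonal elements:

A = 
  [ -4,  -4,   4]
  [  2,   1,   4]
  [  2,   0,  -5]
-8

tr(A) = -4 + 1 + -5 = -8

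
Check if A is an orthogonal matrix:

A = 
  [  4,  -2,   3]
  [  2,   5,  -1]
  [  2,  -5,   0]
No

AᵀA = 
  [ 24,  -8,  10]
  [ -8,  54, -11]
  [ 10, -11,  10]
≠ I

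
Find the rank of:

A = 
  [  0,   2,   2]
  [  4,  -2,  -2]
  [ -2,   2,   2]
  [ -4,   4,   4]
Row reduce:
Swap R1 ↔ R2
R3 → R3 + (1/2)·R1
R4 → R4 + (1)·R1
R3 → R3 - (1/2)·R2
R4 → R4 - (1)·R2
REF = 
  [  4,  -2,  -2]
  [  0,   2,   2]
  [  0,   0,   0]
  [  0,   0,   0]
Pivot columns: 1, 2 → 2 pivots.

rank(A) = 2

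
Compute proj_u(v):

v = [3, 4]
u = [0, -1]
proj_u(v) = [0, 4]

v·u = (3)(0) + (4)(-1) = -4
u·u = (0)² + (-1)² = 1
proj_u(v) = (v·u / u·u) × u = (-4/1) × u = (-4) × u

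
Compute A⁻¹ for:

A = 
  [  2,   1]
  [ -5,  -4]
det(A) = (2)(-4) - (1)(-5) = -3
For a 2×2 matrix, A⁻¹ = (1/det(A)) · [[d, -b], [-c, a]]
    = (-1/3) · [[-4, -1], [5, 2]]

A⁻¹ = 
  [ 4/3,  1/3]
  [-5/3, -2/3]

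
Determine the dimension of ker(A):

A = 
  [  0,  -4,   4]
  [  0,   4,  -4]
nullity(A) = 2

Row reduce:
R2 → R2 + (1)·R1
REF = 
  [  0,  -4,   4]
  [  0,   0,   0]
Pivot columns: 2 → 1 pivot.
rank(A) = 1, so nullity(A) = 3 - 1 = 2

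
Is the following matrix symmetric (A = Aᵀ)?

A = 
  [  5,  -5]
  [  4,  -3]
No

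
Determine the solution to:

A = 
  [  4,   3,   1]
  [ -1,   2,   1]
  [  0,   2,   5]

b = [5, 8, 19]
Row reduce the augmented matrix [A|b]:
R2 → R2 + (1/4)·R1
R3 → R3 - (8/11)·R2
REF = 
  [     4,      3,      1,      5]
  [     0,   11/4,    5/4,   37/4]
  [     0,      0,  45/11, 135/11]

Back-substitution:
x₃ = (135/11) / (45/11) = 3
x₂ = (37/4 - (5/4)(3)) / (11/4) = 2
x₁ = (5 - (3)(2) - (1)(3)) / 4 = -1

x = [-1, 2, 3]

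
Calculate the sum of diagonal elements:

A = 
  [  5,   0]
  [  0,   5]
10

tr(A) = 5 + 5 = 10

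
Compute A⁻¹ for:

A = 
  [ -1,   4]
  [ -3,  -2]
det(A) = (-1)(-2) - (4)(-3) = 14
For a 2×2 matrix, A⁻¹ = (1/det(A)) · [[d, -b], [-c, a]]
    = (1/14) · [[-2, -4], [3, -1]]

A⁻¹ = 
  [ -1/7,  -2/7]
  [ 3/14, -1/14]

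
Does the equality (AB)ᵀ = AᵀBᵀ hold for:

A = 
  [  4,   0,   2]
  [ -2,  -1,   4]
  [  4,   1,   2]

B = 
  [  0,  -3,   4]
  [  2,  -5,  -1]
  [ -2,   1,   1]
No

(AB)ᵀ = 
  [ -4, -10,  -2]
  [-10,  15, -15]
  [ 18,  -3,  17]

AᵀBᵀ = 
  [ 22,  14,  -6]
  [  7,   4,   0]
  [ -4, -18,   2]

The two matrices differ, so (AB)ᵀ ≠ AᵀBᵀ in general. The correct identity is (AB)ᵀ = BᵀAᵀ.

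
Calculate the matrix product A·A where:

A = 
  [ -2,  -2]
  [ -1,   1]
A² = A·A:
A²[1,1] = (-2)(-2) + (-2)(-1) = 6
A²[1,2] = (-2)(-2) + (-2)(1) = 2
A²[2,1] = (-1)(-2) + (1)(-1) = 1
A²[2,2] = (-1)(-2) + (1)(1) = 3
A² = 
  [  6,   2]
  [  1,   3]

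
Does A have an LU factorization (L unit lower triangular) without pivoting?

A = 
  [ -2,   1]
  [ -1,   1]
Yes.
A[1,1] = -2 ≠ 0, so Gaussian elimination proceeds without a row swap: multiplier ℓ₂₁ = (-1)/(-2) = 1/2, and U[2,2] = 1 - (1/2)(1) = 1/2.
L = 
  [  1,   0]
  [1/2,   1]
U = 
  [ -2,   1]
  [  0, 1/2]
Check row 2 of LU: [(1/2)(-2), (1/2)(1) + (1/2)] = [-1, 1] = row 2 of A ✓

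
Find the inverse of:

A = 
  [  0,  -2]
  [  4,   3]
det(A) = (0)(3) - (-2)(4) = 8
For a 2×2 matrix, A⁻¹ = (1/det(A)) · [[d, -b], [-c, a]]
    = (1/8) · [[3, 2], [-4, 0]]

A⁻¹ = 
  [ 3/8,  1/4]
  [-1/2,    0]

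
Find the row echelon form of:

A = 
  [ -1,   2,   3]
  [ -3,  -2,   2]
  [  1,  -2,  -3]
Row operations:
R2 → R2 - (3)·R1
R3 → R3 + (1)·R1

Resulting echelon form:
REF = 
  [ -1,   2,   3]
  [  0,  -8,  -7]
  [  0,   0,   0]

Rank = 2 (number of non-zero pivot rows).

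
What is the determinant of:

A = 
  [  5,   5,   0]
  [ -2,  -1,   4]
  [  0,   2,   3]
Cofactor expansion along row 1:
det(A) = (5)·((-1)(3) - (4)(2)) - (5)·((-2)(3) - (4)(0)) + (0)·((-2)(2) - (-1)(0))
  = (5)(-11) - (5)(-6) + (0)(-4)
  = -25

det(A) = -25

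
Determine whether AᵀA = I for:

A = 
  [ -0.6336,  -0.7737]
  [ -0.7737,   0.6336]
Yes

AᵀA = 
  [  1.0001,   0]
  [  0,   1.0001]
≈ I (equal to I up to the 4-dp rounding of the entries)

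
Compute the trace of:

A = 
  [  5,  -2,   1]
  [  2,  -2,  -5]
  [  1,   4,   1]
4

tr(A) = 5 + -2 + 1 = 4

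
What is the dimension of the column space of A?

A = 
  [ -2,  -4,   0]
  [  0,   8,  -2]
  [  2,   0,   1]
dim(Col(A)) = 2

Row reduce:
R3 → R3 + (1)·R1
R3 → R3 + (1/2)·R2
REF = 
  [ -2,  -4,   0]
  [  0,   8,  -2]
  [  0,   0,   0]
Pivot columns: 1, 2 → 2 pivots.
dim(Col(A)) = number of pivot columns = 2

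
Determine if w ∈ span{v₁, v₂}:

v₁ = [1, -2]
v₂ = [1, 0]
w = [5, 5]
Yes

Form the augmented matrix and row-reduce:
[v₁|v₂|w] = 
  [  1,   1,   5]
  [ -2,   0,   5]
R2 → R2 + (2)·R1
REF = 
  [  1,   1,   5]
  [  0,   2,  15]

No row of the form [0 0 | nonzero], so the system is consistent. Back-substitution gives c₁ = -5/2, c₂ = 15/2: w = (-5/2)·v₁ + (15/2)·v₂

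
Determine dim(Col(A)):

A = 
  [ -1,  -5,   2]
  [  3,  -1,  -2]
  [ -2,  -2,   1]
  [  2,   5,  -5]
Row reduce:
R2 → R2 + (3)·R1
R3 → R3 - (2)·R1
R4 → R4 + (2)·R1
R3 → R3 + (1/2)·R2
R4 → R4 - (5/16)·R2
R4 → R4 - (9/4)·R3
REF = 
  [ -1,  -5,   2]
  [  0, -16,   4]
  [  0,   0,  -1]
  [  0,   0,   0]
Pivot columns: 1, 2, 3 → 3 pivots.
dim(Col(A)) = number of pivot columns = 3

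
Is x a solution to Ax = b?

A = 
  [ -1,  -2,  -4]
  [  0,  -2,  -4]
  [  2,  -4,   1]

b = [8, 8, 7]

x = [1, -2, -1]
No

Ax = [7, 8, 9] ≠ b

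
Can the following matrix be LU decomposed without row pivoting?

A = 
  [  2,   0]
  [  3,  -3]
Yes.
A[1,1] = 2 ≠ 0, so Gaussian elimination proceeds without a row swap: multiplier ℓ₂₁ = (3)/(2) = 3/2, and U[2,2] = -3 - (3/2)(0) = -3.
L = 
  [  1,   0]
  [3/2,   1]
U = 
  [  2,   0]
  [  0,  -3]
Check row 2 of LU: [(3/2)(2), (3/2)(0) + (-3)] = [3, -3] = row 2 of A ✓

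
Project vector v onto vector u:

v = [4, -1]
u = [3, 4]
proj_u(v) = [24/25, 32/25]

v·u = (4)(3) + (-1)(4) = 8
u·u = (3)² + (4)² = 25
proj_u(v) = (v·u / u·u) × u = (8/25) × u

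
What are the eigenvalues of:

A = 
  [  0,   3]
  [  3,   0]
tr(A) = 0, det(A) = -9
Characteristic polynomial: λ² - tr(A)λ + det(A) = λ² - 9
λ² - 9 = (λ + 3)(λ - 3)

λ = 3, -3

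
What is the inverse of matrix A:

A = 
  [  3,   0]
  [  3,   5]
det(A) = (3)(5) - (0)(3) = 15
For a 2×2 matrix, A⁻¹ = (1/det(A)) · [[d, -b], [-c, a]]
    = (1/15) · [[5, 0], [-3, 3]]

A⁻¹ = 
  [ 1/3,    0]
  [-1/5,  1/5]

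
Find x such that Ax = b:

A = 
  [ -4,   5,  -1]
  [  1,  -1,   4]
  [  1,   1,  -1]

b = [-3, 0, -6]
x = [-3, -3, 0]

Row reduce the augmented matrix [A|b]:
R2 → R2 + (1/4)·R1
R3 → R3 + (1/4)·R1
R3 → R3 - (9)·R2
REF = 
  [  -4,    5,   -1,   -3]
  [   0,  1/4, 15/4, -3/4]
  [   0,    0,  -35,    0]

Back-substitution:
x₃ = 0 / (-35) = 0
x₂ = (-3/4 - (15/4)(0)) / (1/4) = -3
x₁ = (-3 - (5)(-3) - (-1)(0)) / (-4) = -3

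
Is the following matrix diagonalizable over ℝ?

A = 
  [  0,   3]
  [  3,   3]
Yes

tr(A) = 3, det(A) = -9
Characteristic polynomial: λ² - tr(A)λ + det(A) = λ² - 3λ - 9
λ² - 3λ - 9 = 0  ⇒  λ = (3 ± √((-3)² - 4·(-9)))/2 = (3 ± √(45))/2
  = (3 + 3√5)/2,  (3 - 3√5)/2
Eigenvalues: (3 + 3√5)/2, (3 - 3√5)/2  (≈ 4.854, -1.854)
The two irrational eigenvalues are distinct (simple), so each has alg. mult. = geom. mult. = 1.
Sum of geometric multiplicities equals n, so A has n independent eigenvectors.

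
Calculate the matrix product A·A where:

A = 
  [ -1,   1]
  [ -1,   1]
A² = A·A:
A²[1,1] = (-1)(-1) + (1)(-1) = 0
A²[1,2] = (-1)(1) + (1)(1) = 0
A²[2,1] = (-1)(-1) + (1)(-1) = 0
A²[2,2] = (-1)(1) + (1)(1) = 0
A² = 
  [  0,   0]
  [  0,   0]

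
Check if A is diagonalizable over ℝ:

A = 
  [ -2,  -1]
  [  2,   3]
Yes

tr(A) = 1, det(A) = -4
Characteristic polynomial: λ² - tr(A)λ + det(A) = λ² - λ - 4
λ² - λ - 4 = 0  ⇒  λ = (1 ± √((-1)² - 4·(-4)))/2 = (1 ± √(17))/2
  = (1 + √17)/2,  (1 - √17)/2
Eigenvalues: (1 + √17)/2, (1 - √17)/2  (≈ 2.562, -1.562)
The two irrational eigenvalues are distinct (simple), so each has alg. mult. = geom. mult. = 1.
Sum of geometric multiplicities equals n, so A has n independent eigenvectors.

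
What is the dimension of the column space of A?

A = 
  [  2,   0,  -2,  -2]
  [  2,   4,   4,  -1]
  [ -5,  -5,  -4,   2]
dim(Col(A)) = 3

Row reduce:
R2 → R2 - (1)·R1
R3 → R3 + (5/2)·R1
R3 → R3 + (5/4)·R2
REF = 
  [   2,    0,   -2,   -2]
  [   0,    4,    6,    1]
  [   0,    0, -3/2, -7/4]
Pivot columns: 1, 2, 3 → 3 pivots.
dim(Col(A)) = number of pivot columns = 3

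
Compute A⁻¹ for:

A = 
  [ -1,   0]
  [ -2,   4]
det(A) = (-1)(4) - (0)(-2) = -4
For a 2×2 matrix, A⁻¹ = (1/det(A)) · [[d, -b], [-c, a]]
    = (-1/4) · [[4, 0], [2, -1]]

A⁻¹ = 
  [  -1,    0]
  [-1/2,  1/4]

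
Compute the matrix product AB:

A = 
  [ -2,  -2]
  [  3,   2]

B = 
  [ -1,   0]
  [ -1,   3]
A is 2×2 and B is 2×2, so AB is 2×2. Each entry is (row of A)·(column of B):
AB[1,1] = (-2)(-1) + (-2)(-1) = 4
AB[1,2] = (-2)(0) + (-2)(3) = -6
AB[2,1] = (3)(-1) + (2)(-1) = -5
AB[2,2] = (3)(0) + (2)(3) = 6

AB = 
  [  4,  -6]
  [ -5,   6]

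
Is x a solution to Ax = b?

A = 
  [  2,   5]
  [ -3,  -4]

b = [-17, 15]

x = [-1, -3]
Yes

Ax = [-17, 15] = b ✓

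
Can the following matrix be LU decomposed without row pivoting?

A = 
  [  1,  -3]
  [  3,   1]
Yes.
A[1,1] = 1 ≠ 0, so Gaussian elimination proceeds without a row swap: multiplier ℓ₂₁ = (3)/(1) = 3, and U[2,2] = 1 - (3)(-3) = 10.
L = 
  [  1,   0]
  [  3,   1]
U = 
  [  1,  -3]
  [  0,  10]
Check row 2 of LU: [(3)(1), (3)(-3) + 10] = [3, 1] = row 2 of A ✓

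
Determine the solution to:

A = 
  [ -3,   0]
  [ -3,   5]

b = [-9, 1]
Row reduce the augmented matrix [A|b]:
R2 → R2 - (1)·R1
REF = 
  [ -3,   0,  -9]
  [  0,   5,  10]

Back-substitution:
x₂ = 10 / 5 = 2
x₁ = (-9 - (0)(2)) / (-3) = 3

x = [3, 2]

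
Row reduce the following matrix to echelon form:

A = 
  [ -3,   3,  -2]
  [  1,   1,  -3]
Row operations:
R2 → R2 + (1/3)·R1

Resulting echelon form:
REF = 
  [   -3,     3,    -2]
  [    0,     2, -11/3]

Rank = 2 (number of non-zero pivot rows).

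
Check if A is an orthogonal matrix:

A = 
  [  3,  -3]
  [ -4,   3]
No

AᵀA = 
  [ 25, -21]
  [-21,  18]
≠ I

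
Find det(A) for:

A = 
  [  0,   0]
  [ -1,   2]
0

For a 2×2 matrix, det = ad - bc = (0)(2) - (0)(-1) = 0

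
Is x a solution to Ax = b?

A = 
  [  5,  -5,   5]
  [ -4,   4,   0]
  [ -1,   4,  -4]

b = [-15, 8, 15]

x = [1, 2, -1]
No

Ax = [-10, 4, 11] ≠ b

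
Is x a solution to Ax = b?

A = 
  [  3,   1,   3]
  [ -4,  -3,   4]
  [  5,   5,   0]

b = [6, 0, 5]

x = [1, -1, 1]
No

Ax = [5, 3, 0] ≠ b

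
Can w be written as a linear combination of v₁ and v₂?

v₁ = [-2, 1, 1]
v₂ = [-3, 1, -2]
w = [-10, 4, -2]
Yes

Form the augmented matrix and row-reduce:
[v₁|v₂|w] = 
  [ -2,  -3, -10]
  [  1,   1,   4]
  [  1,  -2,  -2]
R2 → R2 + (1/2)·R1
R3 → R3 + (1/2)·R1
R3 → R3 - (7)·R2
REF = 
  [  -2,   -3,  -10]
  [   0, -1/2,   -1]
  [   0,    0,    0]

No row of the form [0 0 | nonzero], so the system is consistent. Back-substitution gives c₁ = 2, c₂ = 2: w = (2)·v₁ + (2)·v₂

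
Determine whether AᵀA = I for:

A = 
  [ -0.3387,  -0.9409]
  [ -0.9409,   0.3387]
Yes

AᵀA = 
  [  1,   0]
  [  0,   1]
≈ I (equal to I up to the 4-dp rounding of the entries)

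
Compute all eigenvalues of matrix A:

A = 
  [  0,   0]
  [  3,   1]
tr(A) = 1, det(A) = 0
Characteristic polynomial: λ² - tr(A)λ + det(A) = λ² - λ
λ² - λ = λ(λ - 1)

λ = 1, 0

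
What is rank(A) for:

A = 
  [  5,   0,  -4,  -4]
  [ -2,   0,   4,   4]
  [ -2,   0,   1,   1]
rank(A) = 2

Row reduce:
R2 → R2 + (2/5)·R1
R3 → R3 + (2/5)·R1
R3 → R3 + (1/4)·R2
REF = 
  [   5,    0,   -4,   -4]
  [   0,    0, 12/5, 12/5]
  [   0,    0,    0,    0]
Pivot columns: 1, 3 → 2 pivots.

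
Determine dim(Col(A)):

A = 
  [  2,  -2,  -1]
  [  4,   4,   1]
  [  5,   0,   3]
Row reduce:
R2 → R2 - (2)·R1
R3 → R3 - (5/2)·R1
R3 → R3 - (5/8)·R2
REF = 
  [   2,   -2,   -1]
  [   0,    8,    3]
  [   0,    0, 29/8]
Pivot columns: 1, 2, 3 → 3 pivots.
dim(Col(A)) = number of pivot columns = 3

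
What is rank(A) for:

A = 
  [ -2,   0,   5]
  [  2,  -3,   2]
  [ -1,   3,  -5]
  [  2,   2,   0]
Row reduce:
R2 → R2 + (1)·R1
R3 → R3 - (1/2)·R1
R4 → R4 + (1)·R1
R3 → R3 + (1)·R2
R4 → R4 + (2/3)·R2
R4 → R4 + (58/3)·R3
REF = 
  [  -2,    0,    5]
  [   0,   -3,    7]
  [   0,    0, -1/2]
  [   0,    0,    0]
Pivot columns: 1, 2, 3 → 3 pivots.

rank(A) = 3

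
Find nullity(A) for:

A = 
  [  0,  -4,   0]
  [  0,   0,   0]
nullity(A) = 2

Row reduce:
(no row operations needed)
REF = 
  [  0,  -4,   0]
  [  0,   0,   0]
Pivot columns: 2 → 1 pivot.
rank(A) = 1, so nullity(A) = 3 - 1 = 2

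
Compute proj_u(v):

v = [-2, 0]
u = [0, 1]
proj_u(v) = [0, 0]

v·u = (-2)(0) + (0)(1) = 0
u·u = (0)² + (1)² = 1
proj_u(v) = (v·u / u·u) × u = (0/1) × u = (0) × u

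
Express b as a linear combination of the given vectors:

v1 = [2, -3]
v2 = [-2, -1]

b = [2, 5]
c1 = -1, c2 = -2

b = -1·v1 + -2·v2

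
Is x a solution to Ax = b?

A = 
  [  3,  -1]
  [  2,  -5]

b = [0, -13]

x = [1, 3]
Yes

Ax = [0, -13] = b ✓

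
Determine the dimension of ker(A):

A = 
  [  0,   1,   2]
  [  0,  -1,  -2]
nullity(A) = 2

Row reduce:
R2 → R2 + (1)·R1
REF = 
  [  0,   1,   2]
  [  0,   0,   0]
Pivot columns: 2 → 1 pivot.
rank(A) = 1, so nullity(A) = 3 - 1 = 2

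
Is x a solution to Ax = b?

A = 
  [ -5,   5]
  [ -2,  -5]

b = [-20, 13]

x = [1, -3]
Yes

Ax = [-20, 13] = b ✓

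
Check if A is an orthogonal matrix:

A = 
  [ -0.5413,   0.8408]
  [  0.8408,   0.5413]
Yes

AᵀA = 
  [  1,   0]
  [  0,   1]
≈ I (equal to I up to the 4-dp rounding of the entries)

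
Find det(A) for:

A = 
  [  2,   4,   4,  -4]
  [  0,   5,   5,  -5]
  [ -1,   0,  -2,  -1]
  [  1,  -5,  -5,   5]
0

Cofactor expansion along row 1: det(A) = a₁₁M₁₁ - a₁₂M₁₂ + a₁₃M₁₃ - a₁₄M₁₄

M₁₁ = det[[5, 5, -5]; [0, -2, -1]; [-5, -5, 5]]
  = (5)·((-2)(5) - (-1)(-5)) - (5)·((0)(5) - (-1)(-5)) + (-5)·((0)(-5) - (-2)(-5))
  = (5)(-15) - (5)(-5) + (-5)(-10)
  = 0
M₁₂ = det[[0, 5, -5]; [-1, -2, -1]; [1, -5, 5]]
  = (0)·((-2)(5) - (-1)(-5)) - (5)·((-1)(5) - (-1)(1)) + (-5)·((-1)(-5) - (-2)(1))
  = (0)(-15) - (5)(-4) + (-5)(7)
  = -15
M₁₃ = det[[0, 5, -5]; [-1, 0, -1]; [1, -5, 5]]
  = (0)·((0)(5) - (-1)(-5)) - (5)·((-1)(5) - (-1)(1)) + (-5)·((-1)(-5) - (0)(1))
  = (0)(-5) - (5)(-4) + (-5)(5)
  = -5
M₁₄ = det[[0, 5, 5]; [-1, 0, -2]; [1, -5, -5]]
  = (0)·((0)(-5) - (-2)(-5)) - (5)·((-1)(-5) - (-2)(1)) + (5)·((-1)(-5) - (0)(1))
  = (0)(-10) - (5)(7) + (5)(5)
  = -10

det(A) = (2)(0) - (4)(-15) + (4)(-5) - (-4)(-10) = 0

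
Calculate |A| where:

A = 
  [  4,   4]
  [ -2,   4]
For a 2×2 matrix, det = ad - bc = (4)(4) - (4)(-2) = 24

det(A) = 24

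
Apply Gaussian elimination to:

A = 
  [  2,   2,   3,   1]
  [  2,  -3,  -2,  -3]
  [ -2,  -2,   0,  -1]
Row operations:
R2 → R2 - (1)·R1
R3 → R3 + (1)·R1

Resulting echelon form:
REF = 
  [  2,   2,   3,   1]
  [  0,  -5,  -5,  -4]
  [  0,   0,   3,   0]

Rank = 3 (number of non-zero pivot rows).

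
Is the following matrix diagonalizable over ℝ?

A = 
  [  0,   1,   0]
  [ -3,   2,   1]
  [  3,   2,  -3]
No

Characteristic polynomial: det(λI - A) = λ³ + λ² - 5λ + 6
By the rational root theorem any rational root is an integer dividing 6; none of those is a root, so p(λ) has no rational roots and hence (being an irreducible cubic) no repeated roots.
Discriminant of the cubic: Δ = -1011
Δ < 0 ⇒ one real eigenvalue and a complex-conjugate pair: λ ≈ -3.172, 1.086 + 0.8436i, 1.086 - 0.8436i
Has complex eigenvalues (not diagonalizable over ℝ).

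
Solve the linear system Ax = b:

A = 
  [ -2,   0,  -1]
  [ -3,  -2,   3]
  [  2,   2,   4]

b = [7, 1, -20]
Row reduce the augmented matrix [A|b]:
R2 → R2 - (3/2)·R1
R3 → R3 + (1)·R1
R3 → R3 + (1)·R2
REF = 
  [   -2,     0,    -1,     7]
  [    0,    -2,   9/2, -19/2]
  [    0,     0,  15/2, -45/2]

Back-substitution:
x₃ = (-45/2) / (15/2) = -3
x₂ = (-19/2 - (9/2)(-3)) / (-2) = -2
x₁ = (7 - (0)(-2) - (-1)(-3)) / (-2) = -2

x = [-2, -2, -3]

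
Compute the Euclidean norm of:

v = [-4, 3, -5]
7.071

||v||₂ = √((-4)² + (3)² + (-5)²) = √50 = 7.071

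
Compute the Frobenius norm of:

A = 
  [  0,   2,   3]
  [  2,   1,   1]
||A||_F = 4.359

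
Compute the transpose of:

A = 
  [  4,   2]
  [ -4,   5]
Aᵀ = 
  [  4,  -4]
  [  2,   5]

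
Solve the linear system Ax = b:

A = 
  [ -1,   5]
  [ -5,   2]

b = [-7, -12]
x = [2, -1]

Row reduce the augmented matrix [A|b]:
R2 → R2 - (5)·R1
REF = 
  [ -1,   5,  -7]
  [  0, -23,  23]

Back-substitution:
x₂ = 23 / (-23) = -1
x₁ = (-7 - (5)(-1)) / (-1) = 2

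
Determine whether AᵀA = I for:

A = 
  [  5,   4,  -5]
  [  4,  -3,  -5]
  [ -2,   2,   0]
No

AᵀA = 
  [ 45,   4, -45]
  [  4,  29,  -5]
  [-45,  -5,  50]
≠ I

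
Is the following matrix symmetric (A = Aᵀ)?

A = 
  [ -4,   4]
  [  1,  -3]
No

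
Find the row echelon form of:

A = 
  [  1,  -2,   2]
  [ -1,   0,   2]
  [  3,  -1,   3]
Row operations:
R2 → R2 + (1)·R1
R3 → R3 - (3)·R1
R3 → R3 + (5/2)·R2

Resulting echelon form:
REF = 
  [  1,  -2,   2]
  [  0,  -2,   4]
  [  0,   0,   7]

Rank = 3 (number of non-zero pivot rows).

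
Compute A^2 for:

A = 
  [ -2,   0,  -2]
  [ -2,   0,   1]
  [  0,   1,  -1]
A² = A·A:
A²[1,1] = (-2)(-2) + (0)(-2) + (-2)(0) = 4
A²[1,2] = (-2)(0) + (0)(0) + (-2)(1) = -2
A²[1,3] = (-2)(-2) + (0)(1) + (-2)(-1) = 6
A²[2,1] = (-2)(-2) + (0)(-2) + (1)(0) = 4
A²[2,2] = (-2)(0) + (0)(0) + (1)(1) = 1
A²[2,3] = (-2)(-2) + (0)(1) + (1)(-1) = 3
A²[3,1] = (0)(-2) + (1)(-2) + (-1)(0) = -2
A²[3,2] = (0)(0) + (1)(0) + (-1)(1) = -1
A²[3,3] = (0)(-2) + (1)(1) + (-1)(-1) = 2
A² = 
  [  4,  -2,   6]
  [  4,   1,   3]
  [ -2,  -1,   2]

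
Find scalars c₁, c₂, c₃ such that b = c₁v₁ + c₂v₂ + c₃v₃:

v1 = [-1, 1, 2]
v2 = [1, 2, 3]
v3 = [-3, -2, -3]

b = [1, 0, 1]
c1 = 2, c2 = -3, c3 = -2

b = 2·v1 + -3·v2 + -2·v3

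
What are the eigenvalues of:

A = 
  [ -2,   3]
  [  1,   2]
λ = √7, -√7  (≈ 2.646, -2.646)

tr(A) = 0, det(A) = -7
Characteristic polynomial: λ² - tr(A)λ + det(A) = λ² - 7
λ² - 7 = 0  ⇒  λ = (0 ± √((0)² - 4·(-7)))/2 = (0 ± √(28))/2
  = √7,  -√7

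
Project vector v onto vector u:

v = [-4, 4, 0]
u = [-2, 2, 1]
v·u = (-4)(-2) + (4)(2) + (0)(1) = 16
u·u = (-2)² + (2)² + (1)² = 9
proj_u(v) = (v·u / u·u) × u = (16/9) × u

proj_u(v) = [-32/9, 32/9, 16/9]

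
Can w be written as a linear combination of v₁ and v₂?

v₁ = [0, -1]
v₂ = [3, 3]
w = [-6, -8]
Yes

Form the augmented matrix and row-reduce:
[v₁|v₂|w] = 
  [  0,   3,  -6]
  [ -1,   3,  -8]
Swap R1 ↔ R2
REF = 
  [ -1,   3,  -8]
  [  0,   3,  -6]

No row of the form [0 0 | nonzero], so the system is consistent. Back-substitution gives c₁ = 2, c₂ = -2: w = (2)·v₁ + (-2)·v₂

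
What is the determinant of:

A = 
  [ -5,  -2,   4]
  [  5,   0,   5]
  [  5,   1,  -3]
Cofactor expansion along row 1:
det(A) = (-5)·((0)(-3) - (5)(1)) - (-2)·((5)(-3) - (5)(5)) + (4)·((5)(1) - (0)(5))
  = (-5)(-5) - (-2)(-40) + (4)(5)
  = -35

det(A) = -35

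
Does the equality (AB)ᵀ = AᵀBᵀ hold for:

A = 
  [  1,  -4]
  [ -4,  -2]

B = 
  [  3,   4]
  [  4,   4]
No

(AB)ᵀ = 
  [-13, -20]
  [-12, -24]

AᵀBᵀ = 
  [-13, -12]
  [-20, -24]

The two matrices differ, so (AB)ᵀ ≠ AᵀBᵀ in general. The correct identity is (AB)ᵀ = BᵀAᵀ.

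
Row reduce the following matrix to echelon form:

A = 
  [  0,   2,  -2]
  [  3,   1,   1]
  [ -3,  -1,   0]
Row operations:
Swap R1 ↔ R2
R3 → R3 + (1)·R1

Resulting echelon form:
REF = 
  [  3,   1,   1]
  [  0,   2,  -2]
  [  0,   0,   1]

Rank = 3 (number of non-zero pivot rows).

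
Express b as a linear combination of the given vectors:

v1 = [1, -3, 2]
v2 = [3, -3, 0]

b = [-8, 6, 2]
c1 = 1, c2 = -3

b = 1·v1 + -3·v2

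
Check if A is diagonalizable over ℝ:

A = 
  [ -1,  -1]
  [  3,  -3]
No

tr(A) = -4, det(A) = 6
Characteristic polynomial: λ² - tr(A)λ + det(A) = λ² + 4λ + 6
λ² + 4λ + 6 = 0  ⇒  λ = (-4 ± √((4)² - 4·(6)))/2 = (-4 ± √(-8))/2
  = -2 + i√2,  -2 - i√2
Eigenvalues: -2 + i√2, -2 - i√2  (≈ -2 + 1.414i, -2 - 1.414i)
Has complex eigenvalues (not diagonalizable over ℝ).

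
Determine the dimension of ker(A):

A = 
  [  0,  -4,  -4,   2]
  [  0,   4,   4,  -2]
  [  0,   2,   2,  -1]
nullity(A) = 3

Row reduce:
R2 → R2 + (1)·R1
R3 → R3 + (1/2)·R1
REF = 
  [  0,  -4,  -4,   2]
  [  0,   0,   0,   0]
  [  0,   0,   0,   0]
Pivot columns: 2 → 1 pivot.
rank(A) = 1, so nullity(A) = 4 - 1 = 3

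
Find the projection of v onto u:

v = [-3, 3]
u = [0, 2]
proj_u(v) = [0, 3]

v·u = (-3)(0) + (3)(2) = 6
u·u = (0)² + (2)² = 4
proj_u(v) = (v·u / u·u) × u = (6/4) × u = (3/2) × u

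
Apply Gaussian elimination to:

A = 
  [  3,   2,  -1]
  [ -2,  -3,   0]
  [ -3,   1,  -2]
Row operations:
R2 → R2 + (2/3)·R1
R3 → R3 + (1)·R1
R3 → R3 + (9/5)·R2

Resulting echelon form:
REF = 
  [    3,     2,    -1]
  [    0,  -5/3,  -2/3]
  [    0,     0, -21/5]

Rank = 3 (number of non-zero pivot rows).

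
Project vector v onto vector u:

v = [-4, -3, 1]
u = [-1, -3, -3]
proj_u(v) = [-10/19, -30/19, -30/19]

v·u = (-4)(-1) + (-3)(-3) + (1)(-3) = 10
u·u = (-1)² + (-3)² + (-3)² = 19
proj_u(v) = (v·u / u·u) × u = (10/19) × u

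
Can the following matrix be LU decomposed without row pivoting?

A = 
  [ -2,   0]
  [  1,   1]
Yes.
A[1,1] = -2 ≠ 0, so Gaussian elimination proceeds without a row swap: multiplier ℓ₂₁ = (1)/(-2) = -1/2, and U[2,2] = 1 - (-1/2)(0) = 1.
L = 
  [   1,    0]
  [-1/2,    1]
U = 
  [ -2,   0]
  [  0,   1]
Check row 2 of LU: [(-1/2)(-2), (-1/2)(0) + 1] = [1, 1] = row 2 of A ✓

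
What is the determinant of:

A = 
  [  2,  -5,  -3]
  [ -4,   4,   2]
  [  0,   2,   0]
16

Cofactor expansion along row 1:
det(A) = (2)·((4)(0) - (2)(2)) - (-5)·((-4)(0) - (2)(0)) + (-3)·((-4)(2) - (4)(0))
  = (2)(-4) - (-5)(0) + (-3)(-8)
  = 16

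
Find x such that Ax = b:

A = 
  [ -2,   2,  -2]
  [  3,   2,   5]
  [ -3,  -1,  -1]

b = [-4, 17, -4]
x = [0, 1, 3]

Row reduce the augmented matrix [A|b]:
R2 → R2 + (3/2)·R1
R3 → R3 - (3/2)·R1
R3 → R3 + (4/5)·R2
REF = 
  [  -2,    2,   -2,   -4]
  [   0,    5,    2,   11]
  [   0,    0, 18/5, 54/5]

Back-substitution:
x₃ = (54/5) / (18/5) = 3
x₂ = (11 - (2)(3)) / 5 = 1
x₁ = (-4 - (2)(1) - (-2)(3)) / (-2) = 0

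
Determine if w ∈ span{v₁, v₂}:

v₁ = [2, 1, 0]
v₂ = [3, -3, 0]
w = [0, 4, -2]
No

Form the augmented matrix and row-reduce:
[v₁|v₂|w] = 
  [  2,   3,   0]
  [  1,  -3,   4]
  [  0,   0,  -2]
R2 → R2 - (1/2)·R1
REF = 
  [   2,    3,    0]
  [   0, -9/2,    4]
  [   0,    0,   -2]

Row 3 reads [0 0 | -2], i.e. 0 = -2, so the system is inconsistent and w ∉ span{v₁, v₂}.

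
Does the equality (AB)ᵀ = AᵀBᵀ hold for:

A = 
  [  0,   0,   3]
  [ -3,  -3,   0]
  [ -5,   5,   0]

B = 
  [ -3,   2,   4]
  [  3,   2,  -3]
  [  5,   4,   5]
No

(AB)ᵀ = 
  [ 15,   0,  30]
  [ 12, -12,   0]
  [ 15,  -3, -35]

AᵀBᵀ = 
  [-26,   9, -37]
  [ 14, -21,  13]
  [ -9,   9,  15]

The two matrices differ, so (AB)ᵀ ≠ AᵀBᵀ in general. The correct identity is (AB)ᵀ = BᵀAᵀ.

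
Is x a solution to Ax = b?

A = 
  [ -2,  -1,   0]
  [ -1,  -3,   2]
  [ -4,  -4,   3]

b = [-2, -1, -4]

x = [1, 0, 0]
Yes

Ax = [-2, -1, -4] = b ✓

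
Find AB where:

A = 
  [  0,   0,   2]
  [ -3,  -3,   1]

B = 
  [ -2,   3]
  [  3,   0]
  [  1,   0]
A is 2×3 and B is 3×2, so AB is 2×2. Each entry is (row of A)·(column of B):
AB[1,1] = (0)(-2) + (0)(3) + (2)(1) = 2
AB[1,2] = (0)(3) + (0)(0) + (2)(0) = 0
AB[2,1] = (-3)(-2) + (-3)(3) + (1)(1) = -2
AB[2,2] = (-3)(3) + (-3)(0) + (1)(0) = -9

AB = 
  [  2,   0]
  [ -2,  -9]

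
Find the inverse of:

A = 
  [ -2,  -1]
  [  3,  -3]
det(A) = (-2)(-3) - (-1)(3) = 9
For a 2×2 matrix, A⁻¹ = (1/det(A)) · [[d, -b], [-c, a]]
    = (1/9) · [[-3, 1], [-3, -2]]

A⁻¹ = 
  [-1/3,  1/9]
  [-1/3, -2/9]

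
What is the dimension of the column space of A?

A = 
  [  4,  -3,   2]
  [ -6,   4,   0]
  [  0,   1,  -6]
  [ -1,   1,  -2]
dim(Col(A)) = 2

Row reduce:
R2 → R2 + (3/2)·R1
R4 → R4 + (1/4)·R1
R3 → R3 + (2)·R2
R4 → R4 + (1/2)·R2
REF = 
  [   4,   -3,    2]
  [   0, -1/2,    3]
  [   0,    0,    0]
  [   0,    0,    0]
Pivot columns: 1, 2 → 2 pivots.
dim(Col(A)) = number of pivot columns = 2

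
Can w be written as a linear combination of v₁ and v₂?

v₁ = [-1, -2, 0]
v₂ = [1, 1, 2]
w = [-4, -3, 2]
No

Form the augmented matrix and row-reduce:
[v₁|v₂|w] = 
  [ -1,   1,  -4]
  [ -2,   1,  -3]
  [  0,   2,   2]
R2 → R2 - (2)·R1
R3 → R3 + (2)·R2
REF = 
  [ -1,   1,  -4]
  [  0,  -1,   5]
  [  0,   0,  12]

Row 3 reads [0 0 | 12], i.e. 0 = 12, so the system is inconsistent and w ∉ span{v₁, v₂}.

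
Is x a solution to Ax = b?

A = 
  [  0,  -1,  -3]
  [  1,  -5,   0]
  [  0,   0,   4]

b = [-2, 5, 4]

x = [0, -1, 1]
Yes

Ax = [-2, 5, 4] = b ✓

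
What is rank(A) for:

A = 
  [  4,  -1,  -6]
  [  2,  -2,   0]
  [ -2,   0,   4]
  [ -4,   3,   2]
rank(A) = 2

Row reduce:
R2 → R2 - (1/2)·R1
R3 → R3 + (1/2)·R1
R4 → R4 + (1)·R1
R3 → R3 - (1/3)·R2
R4 → R4 + (4/3)·R2
REF = 
  [   4,   -1,   -6]
  [   0, -3/2,    3]
  [   0,    0,    0]
  [   0,    0,    0]
Pivot columns: 1, 2 → 2 pivots.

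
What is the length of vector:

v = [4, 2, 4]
6

||v||₂ = √((4)² + (2)² + (4)²) = √36 = 6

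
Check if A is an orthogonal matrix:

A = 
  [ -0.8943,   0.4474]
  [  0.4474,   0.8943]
Yes

AᵀA = 
  [  0.9999,   0]
  [  0,   0.9999]
≈ I (equal to I up to the 4-dp rounding of the entries)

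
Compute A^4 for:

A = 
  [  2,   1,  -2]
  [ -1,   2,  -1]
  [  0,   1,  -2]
A² = A·A:
A²[1,1] = (2)(2) + (1)(-1) + (-2)(0) = 3
A²[1,2] = (2)(1) + (1)(2) + (-2)(1) = 2
A²[1,3] = (2)(-2) + (1)(-1) + (-2)(-2) = -1
A²[2,1] = (-1)(2) + (2)(-1) + (-1)(0) = -4
A²[2,2] = (-1)(1) + (2)(2) + (-1)(1) = 2
A²[2,3] = (-1)(-2) + (2)(-1) + (-1)(-2) = 2
A²[3,1] = (0)(2) + (1)(-1) + (-2)(0) = -1
A²[3,2] = (0)(1) + (1)(2) + (-2)(1) = 0
A²[3,3] = (0)(-2) + (1)(-1) + (-2)(-2) = 3
A² = 
  [  3,   2,  -1]
  [ -4,   2,   2]
  [ -1,   0,   3]

A^3 = A^2·A:
A^3[1,1] = (3)(2) + (2)(-1) + (-1)(0) = 4
A^3[1,2] = (3)(1) + (2)(2) + (-1)(1) = 6
A^3[1,3] = (3)(-2) + (2)(-1) + (-1)(-2) = -6
A^3[2,1] = (-4)(2) + (2)(-1) + (2)(0) = -10
A^3[2,2] = (-4)(1) + (2)(2) + (2)(1) = 2
A^3[2,3] = (-4)(-2) + (2)(-1) + (2)(-2) = 2
A^3[3,1] = (-1)(2) + (0)(-1) + (3)(0) = -2
A^3[3,2] = (-1)(1) + (0)(2) + (3)(1) = 2
A^3[3,3] = (-1)(-2) + (0)(-1) + (3)(-2) = -4
A^3 = 
  [  4,   6,  -6]
  [-10,   2,   2]
  [ -2,   2,  -4]

A^4 = A^3·A:
A^4[1,1] = (4)(2) + (6)(-1) + (-6)(0) = 2
A^4[1,2] = (4)(1) + (6)(2) + (-6)(1) = 10
A^4[1,3] = (4)(-2) + (6)(-1) + (-6)(-2) = -2
A^4[2,1] = (-10)(2) + (2)(-1) + (2)(0) = -22
A^4[2,2] = (-10)(1) + (2)(2) + (2)(1) = -4
A^4[2,3] = (-10)(-2) + (2)(-1) + (2)(-2) = 14
A^4[3,1] = (-2)(2) + (2)(-1) + (-4)(0) = -6
A^4[3,2] = (-2)(1) + (2)(2) + (-4)(1) = -2
A^4[3,3] = (-2)(-2) + (2)(-1) + (-4)(-2) = 10
A^4 = 
  [  2,  10,  -2]
  [-22,  -4,  14]
  [ -6,  -2,  10]

Therefore
A^4 = 
  [  2,  10,  -2]
  [-22,  -4,  14]
  [ -6,  -2,  10]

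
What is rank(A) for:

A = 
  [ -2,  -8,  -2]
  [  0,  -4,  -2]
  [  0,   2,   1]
Row reduce:
R3 → R3 + (1/2)·R2
REF = 
  [ -2,  -8,  -2]
  [  0,  -4,  -2]
  [  0,   0,   0]
Pivot columns: 1, 2 → 2 pivots.

rank(A) = 2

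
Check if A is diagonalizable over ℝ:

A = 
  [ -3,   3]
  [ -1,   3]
Yes

tr(A) = 0, det(A) = -6
Characteristic polynomial: λ² - tr(A)λ + det(A) = λ² - 6
λ² - 6 = 0  ⇒  λ = (0 ± √((0)² - 4·(-6)))/2 = (0 ± √(24))/2
  = √6,  -√6
Eigenvalues: √6, -√6  (≈ 2.449, -2.449)
The two irrational eigenvalues are distinct (simple), so each has alg. mult. = geom. mult. = 1.
Sum of geometric multiplicities equals n, so A has n independent eigenvectors.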